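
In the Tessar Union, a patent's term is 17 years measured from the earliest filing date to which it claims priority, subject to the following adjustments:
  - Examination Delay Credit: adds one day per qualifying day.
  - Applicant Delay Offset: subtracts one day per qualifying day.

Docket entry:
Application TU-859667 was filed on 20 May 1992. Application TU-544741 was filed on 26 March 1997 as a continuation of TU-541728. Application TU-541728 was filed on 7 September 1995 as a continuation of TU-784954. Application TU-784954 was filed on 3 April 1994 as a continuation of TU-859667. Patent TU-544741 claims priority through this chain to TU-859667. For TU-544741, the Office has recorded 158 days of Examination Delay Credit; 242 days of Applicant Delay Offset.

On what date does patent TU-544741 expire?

February 25, 2009

Earliest priority filing: 20 May 1992.
Base term: 20 May 1992 + 17 years → 20 May 2009.
Examination Delay Credit: +158 days → 25 October 2009.
Applicant Delay Offset: −242 days → 25 February 2009.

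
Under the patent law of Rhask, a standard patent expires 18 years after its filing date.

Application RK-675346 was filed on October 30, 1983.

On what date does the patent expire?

October 30, 2001

Filing date + 18 years → 30 October 2001.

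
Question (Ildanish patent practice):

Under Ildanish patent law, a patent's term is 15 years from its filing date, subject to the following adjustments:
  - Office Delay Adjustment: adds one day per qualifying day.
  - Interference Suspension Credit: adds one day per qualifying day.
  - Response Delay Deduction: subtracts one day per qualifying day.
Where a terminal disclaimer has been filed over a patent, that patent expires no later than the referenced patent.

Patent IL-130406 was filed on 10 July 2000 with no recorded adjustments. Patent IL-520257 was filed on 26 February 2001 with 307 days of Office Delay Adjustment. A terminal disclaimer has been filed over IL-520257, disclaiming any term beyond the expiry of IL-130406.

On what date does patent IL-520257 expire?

July 10, 2015

Natural term of IL-520257:
  Base: filing + 15 years → 26 February 2016.
  Office Delay Adjustment: +307 days → 29 December 2016.
Expiry of referenced patent IL-130406:
  Base: filing + 15 years → 10 July 2015.
Terminal disclaimer: IL-520257 expires on the earlier of 29 December 2016 and 10 July 2015.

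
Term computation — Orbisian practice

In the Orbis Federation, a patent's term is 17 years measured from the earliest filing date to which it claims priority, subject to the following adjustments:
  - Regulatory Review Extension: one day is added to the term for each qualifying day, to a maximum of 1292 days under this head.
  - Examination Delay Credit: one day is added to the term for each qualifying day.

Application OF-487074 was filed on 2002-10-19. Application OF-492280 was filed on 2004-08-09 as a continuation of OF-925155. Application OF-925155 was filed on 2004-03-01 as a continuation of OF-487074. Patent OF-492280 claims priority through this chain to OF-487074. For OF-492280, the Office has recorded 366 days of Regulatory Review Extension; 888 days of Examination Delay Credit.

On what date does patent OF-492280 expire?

Earliest priority filing: 19 October 2002.
Base term: 19 October 2002 + 17 years → 19 October 2019.
Regulatory Review Extension: 366 days (within the 1292-day cap) → +366 days → 19 October 2020.
Examination Delay Credit: +888 days → 26 March 2023.

March 26, 2023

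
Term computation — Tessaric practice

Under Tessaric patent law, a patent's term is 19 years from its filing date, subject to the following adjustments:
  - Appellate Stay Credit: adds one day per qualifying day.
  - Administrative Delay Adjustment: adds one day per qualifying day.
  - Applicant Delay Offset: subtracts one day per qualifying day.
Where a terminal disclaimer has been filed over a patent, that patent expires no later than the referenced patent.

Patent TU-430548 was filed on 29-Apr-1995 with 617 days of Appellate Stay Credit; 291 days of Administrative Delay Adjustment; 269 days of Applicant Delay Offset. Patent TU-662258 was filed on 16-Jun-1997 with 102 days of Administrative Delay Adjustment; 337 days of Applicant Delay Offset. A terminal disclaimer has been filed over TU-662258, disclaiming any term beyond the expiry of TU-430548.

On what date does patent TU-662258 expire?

October 25, 2015

Natural term of TU-662258:
  Base: filing + 19 years → 16 June 2016.
  Administrative Delay Adjustment: +102 days → 26 September 2016.
  Applicant Delay Offset: −337 days → 25 October 2015.
Expiry of referenced patent TU-430548:
  Base: filing + 19 years → 29 April 2014.
  Appellate Stay Credit: +617 days → 6 January 2016.
  Administrative Delay Adjustment: +291 days → 23 October 2016.
  Applicant Delay Offset: −269 days → 28 January 2016.
Terminal disclaimer: TU-662258 expires on the earlier of 25 October 2015 and 28 January 2016.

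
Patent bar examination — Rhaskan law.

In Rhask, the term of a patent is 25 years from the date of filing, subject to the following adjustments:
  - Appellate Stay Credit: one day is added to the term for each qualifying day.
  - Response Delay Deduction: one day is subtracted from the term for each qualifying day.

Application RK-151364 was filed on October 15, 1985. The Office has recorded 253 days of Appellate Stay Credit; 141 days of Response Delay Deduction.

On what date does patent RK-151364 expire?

2011-02-04

Base term: filing date + 25 years → 15 October 2010.
Appellate Stay Credit: +253 days → 25 June 2011.
Response Delay Deduction: −141 days → 4 February 2011.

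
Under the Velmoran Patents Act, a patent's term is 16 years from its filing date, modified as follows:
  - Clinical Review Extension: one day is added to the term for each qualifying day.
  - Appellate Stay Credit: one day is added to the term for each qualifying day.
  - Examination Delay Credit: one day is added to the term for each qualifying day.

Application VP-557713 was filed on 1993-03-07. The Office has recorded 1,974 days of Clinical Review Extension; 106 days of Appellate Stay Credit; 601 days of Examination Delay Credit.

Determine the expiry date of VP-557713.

2016-07-09

Base term: filing date + 16 years → 7 March 2009.
Clinical Review Extension: +1974 days → 2 August 2014.
Appellate Stay Credit: +106 days → 16 November 2014.
Examination Delay Credit: +601 days → 9 July 2016.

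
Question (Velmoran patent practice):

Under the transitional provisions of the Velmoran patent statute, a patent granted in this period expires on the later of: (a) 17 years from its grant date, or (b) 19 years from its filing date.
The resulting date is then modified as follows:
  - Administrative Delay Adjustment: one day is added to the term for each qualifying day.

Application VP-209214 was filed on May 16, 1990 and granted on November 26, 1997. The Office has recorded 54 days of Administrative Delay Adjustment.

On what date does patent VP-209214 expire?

2015-01-19

(a) grant + 17 years → 26 November 2014.
(b) filing + 19 years → 16 May 2009.
Later of the two: 26 November 2014.
Administrative Delay Adjustment: +54 days → 19 January 2015.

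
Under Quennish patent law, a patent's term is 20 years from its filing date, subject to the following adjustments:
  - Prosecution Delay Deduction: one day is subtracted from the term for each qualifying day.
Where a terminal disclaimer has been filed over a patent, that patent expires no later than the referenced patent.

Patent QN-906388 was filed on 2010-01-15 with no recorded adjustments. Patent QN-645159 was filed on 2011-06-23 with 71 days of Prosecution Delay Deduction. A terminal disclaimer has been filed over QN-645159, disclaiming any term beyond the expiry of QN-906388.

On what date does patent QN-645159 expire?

January 15, 2030

Natural term of QN-645159:
  Base: filing + 20 years → 23 June 2031.
  Prosecution Delay Deduction: −71 days → 13 April 2031.
Expiry of referenced patent QN-906388:
  Base: filing + 20 years → 15 January 2030.
Terminal disclaimer: QN-645159 expires on the earlier of 13 April 2031 and 15 January 2030.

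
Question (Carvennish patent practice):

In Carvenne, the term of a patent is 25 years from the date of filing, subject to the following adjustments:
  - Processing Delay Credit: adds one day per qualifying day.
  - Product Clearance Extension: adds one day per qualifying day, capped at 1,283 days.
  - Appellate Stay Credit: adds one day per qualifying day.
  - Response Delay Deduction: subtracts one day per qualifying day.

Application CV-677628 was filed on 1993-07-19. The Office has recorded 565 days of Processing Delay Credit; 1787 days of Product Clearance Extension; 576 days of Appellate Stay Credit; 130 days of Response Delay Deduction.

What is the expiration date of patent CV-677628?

October 29, 2024

Base term: filing date + 25 years → 19 July 2018.
Processing Delay Credit: +565 days → 4 February 2020.
Product Clearance Extension: 1787 days claimed exceeds the 1283-day cap, so +1283 days → 10 August 2023.
Appellate Stay Credit: +576 days → 8 March 2025.
Response Delay Deduction: −130 days → 29 October 2024.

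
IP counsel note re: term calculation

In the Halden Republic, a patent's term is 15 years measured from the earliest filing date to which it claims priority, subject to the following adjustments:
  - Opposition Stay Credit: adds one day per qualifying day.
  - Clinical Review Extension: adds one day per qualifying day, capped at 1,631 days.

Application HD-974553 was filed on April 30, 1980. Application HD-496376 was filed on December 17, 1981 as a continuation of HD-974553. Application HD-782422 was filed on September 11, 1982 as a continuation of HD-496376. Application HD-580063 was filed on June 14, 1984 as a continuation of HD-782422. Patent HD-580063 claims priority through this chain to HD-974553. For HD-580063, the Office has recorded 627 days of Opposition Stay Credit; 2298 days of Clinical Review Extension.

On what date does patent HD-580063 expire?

Earliest priority filing: 30 April 1980.
Base term: 30 April 1980 + 15 years → 30 April 1995.
Opposition Stay Credit: +627 days → 16 January 1997.
Clinical Review Extension: 2298 days claimed exceeds the 1631-day cap, so +1631 days → 5 July 2001.

2001-07-05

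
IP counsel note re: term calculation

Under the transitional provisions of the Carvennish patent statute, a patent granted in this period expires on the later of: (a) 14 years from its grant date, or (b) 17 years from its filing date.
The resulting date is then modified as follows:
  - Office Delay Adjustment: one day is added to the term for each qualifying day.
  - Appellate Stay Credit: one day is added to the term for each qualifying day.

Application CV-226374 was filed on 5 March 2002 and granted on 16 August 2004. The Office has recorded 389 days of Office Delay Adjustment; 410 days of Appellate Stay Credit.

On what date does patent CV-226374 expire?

(a) grant + 14 years → 16 August 2018.
(b) filing + 17 years → 5 March 2019.
Later of the two: 5 March 2019.
Office Delay Adjustment: +389 days → 28 March 2020.
Appellate Stay Credit: +410 days → 12 May 2021.

2021-05-12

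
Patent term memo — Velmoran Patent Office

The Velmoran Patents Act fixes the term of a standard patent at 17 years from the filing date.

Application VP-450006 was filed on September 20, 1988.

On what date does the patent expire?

September 20, 2005

Filing date + 17 years → 20 September 2005.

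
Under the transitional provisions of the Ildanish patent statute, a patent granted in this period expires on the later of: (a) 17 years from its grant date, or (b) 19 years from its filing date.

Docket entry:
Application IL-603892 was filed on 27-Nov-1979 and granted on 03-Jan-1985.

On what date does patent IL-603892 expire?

(a) grant + 17 years → 3 January 2002.
(b) filing + 19 years → 27 November 1998.
Later of the two: 3 January 2002.

2002-01-03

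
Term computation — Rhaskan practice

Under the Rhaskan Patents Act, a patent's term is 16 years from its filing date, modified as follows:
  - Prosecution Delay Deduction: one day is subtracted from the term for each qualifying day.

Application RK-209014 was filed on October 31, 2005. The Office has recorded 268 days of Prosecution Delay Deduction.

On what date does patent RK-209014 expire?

February 5, 2021

Base term: filing date + 16 years → 31 October 2021.
Prosecution Delay Deduction: −268 days → 5 February 2021.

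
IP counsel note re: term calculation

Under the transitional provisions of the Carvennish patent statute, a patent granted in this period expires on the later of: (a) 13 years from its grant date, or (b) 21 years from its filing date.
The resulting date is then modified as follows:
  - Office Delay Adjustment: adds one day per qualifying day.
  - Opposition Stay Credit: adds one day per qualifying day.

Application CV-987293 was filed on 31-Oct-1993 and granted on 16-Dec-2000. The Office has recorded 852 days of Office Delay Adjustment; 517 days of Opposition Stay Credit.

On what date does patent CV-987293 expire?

(a) grant + 13 years → 16 December 2013.
(b) filing + 21 years → 31 October 2014.
Later of the two: 31 October 2014.
Office Delay Adjustment: +852 days → 1 March 2017.
Opposition Stay Credit: +517 days → 31 July 2018.

July 31, 2018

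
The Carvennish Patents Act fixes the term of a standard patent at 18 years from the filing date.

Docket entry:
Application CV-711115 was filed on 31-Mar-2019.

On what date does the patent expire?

Filing date + 18 years → 31 March 2037.

2037-03-31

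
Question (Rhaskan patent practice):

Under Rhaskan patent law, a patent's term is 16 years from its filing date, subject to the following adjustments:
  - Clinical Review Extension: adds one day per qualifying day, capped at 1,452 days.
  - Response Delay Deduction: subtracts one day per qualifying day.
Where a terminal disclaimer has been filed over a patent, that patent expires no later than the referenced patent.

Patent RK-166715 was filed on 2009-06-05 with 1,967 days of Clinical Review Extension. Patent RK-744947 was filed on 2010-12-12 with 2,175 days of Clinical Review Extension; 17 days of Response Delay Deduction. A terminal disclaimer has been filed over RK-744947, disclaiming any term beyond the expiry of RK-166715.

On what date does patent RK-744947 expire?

May 27, 2029

Natural term of RK-744947:
  Base: filing + 16 years → 12 December 2026.
  Clinical Review Extension: 2175 days claimed exceeds the 1452-day cap, so +1452 days → 3 December 2030.
  Response Delay Deduction: −17 days → 16 November 2030.
Expiry of referenced patent RK-166715:
  Base: filing + 16 years → 5 June 2025.
  Clinical Review Extension: 1967 days claimed exceeds the 1452-day cap, so +1452 days → 27 May 2029.
Terminal disclaimer: RK-744947 expires on the earlier of 16 November 2030 and 27 May 2029.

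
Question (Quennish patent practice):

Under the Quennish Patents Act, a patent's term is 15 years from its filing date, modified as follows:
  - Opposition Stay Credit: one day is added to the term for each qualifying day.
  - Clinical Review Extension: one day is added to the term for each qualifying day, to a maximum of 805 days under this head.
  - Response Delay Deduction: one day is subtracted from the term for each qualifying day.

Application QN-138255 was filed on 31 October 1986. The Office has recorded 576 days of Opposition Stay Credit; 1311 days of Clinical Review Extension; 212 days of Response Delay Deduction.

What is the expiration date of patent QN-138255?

January 12, 2005

Base term: filing date + 15 years → 31 October 2001.
Opposition Stay Credit: +576 days → 30 May 2003.
Clinical Review Extension: 1311 days claimed exceeds the 805-day cap, so +805 days → 12 August 2005.
Response Delay Deduction: −212 days → 12 January 2005.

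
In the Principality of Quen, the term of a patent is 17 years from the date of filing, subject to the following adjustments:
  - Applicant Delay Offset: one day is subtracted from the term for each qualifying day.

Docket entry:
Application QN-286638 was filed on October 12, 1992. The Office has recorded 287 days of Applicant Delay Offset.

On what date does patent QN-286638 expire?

2008-12-29

Base term: filing date + 17 years → 12 October 2009.
Applicant Delay Offset: −287 days → 29 December 2008.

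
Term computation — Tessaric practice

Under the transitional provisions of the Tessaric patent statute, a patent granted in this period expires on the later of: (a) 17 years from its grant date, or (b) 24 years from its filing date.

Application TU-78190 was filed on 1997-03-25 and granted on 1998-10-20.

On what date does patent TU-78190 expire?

(a) grant + 17 years → 20 October 2015.
(b) filing + 24 years → 25 March 2021.
Later of the two: 25 March 2021.

March 25, 2021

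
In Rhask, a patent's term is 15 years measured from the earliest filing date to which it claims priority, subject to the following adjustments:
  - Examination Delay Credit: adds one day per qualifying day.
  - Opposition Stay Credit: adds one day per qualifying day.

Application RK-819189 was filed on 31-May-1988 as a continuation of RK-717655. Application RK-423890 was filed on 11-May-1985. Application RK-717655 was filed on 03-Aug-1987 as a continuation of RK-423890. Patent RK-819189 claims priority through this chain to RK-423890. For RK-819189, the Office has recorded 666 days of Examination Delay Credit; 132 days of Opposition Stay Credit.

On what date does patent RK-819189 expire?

July 18, 2002

Earliest priority filing: 11 May 1985.
Base term: 11 May 1985 + 15 years → 11 May 2000.
Examination Delay Credit: +666 days → 8 March 2002.
Opposition Stay Credit: +132 days → 18 July 2002.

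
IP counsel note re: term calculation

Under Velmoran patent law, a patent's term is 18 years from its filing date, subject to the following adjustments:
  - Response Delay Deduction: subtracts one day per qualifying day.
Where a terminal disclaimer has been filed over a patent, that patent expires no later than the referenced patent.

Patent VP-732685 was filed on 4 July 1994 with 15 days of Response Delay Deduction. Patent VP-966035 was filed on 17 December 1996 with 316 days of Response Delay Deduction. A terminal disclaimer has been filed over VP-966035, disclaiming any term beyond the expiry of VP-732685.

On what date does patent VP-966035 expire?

Natural term of VP-966035:
  Base: filing + 18 years → 17 December 2014.
  Response Delay Deduction: −316 days → 4 February 2014.
Expiry of referenced patent VP-732685:
  Base: filing + 18 years → 4 July 2012.
  Response Delay Deduction: −15 days → 19 June 2012.
Terminal disclaimer: VP-966035 expires on the earlier of 4 February 2014 and 19 June 2012.

2012-06-19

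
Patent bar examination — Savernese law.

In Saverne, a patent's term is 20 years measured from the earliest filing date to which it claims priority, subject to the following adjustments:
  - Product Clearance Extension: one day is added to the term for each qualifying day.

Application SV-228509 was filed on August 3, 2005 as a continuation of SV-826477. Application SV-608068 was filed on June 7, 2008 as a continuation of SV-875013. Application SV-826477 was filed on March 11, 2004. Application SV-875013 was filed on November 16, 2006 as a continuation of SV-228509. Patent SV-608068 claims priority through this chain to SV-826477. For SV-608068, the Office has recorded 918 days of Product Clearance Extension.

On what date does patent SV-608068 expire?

Earliest priority filing: 11 March 2004.
Base term: 11 March 2004 + 20 years → 11 March 2024.
Product Clearance Extension: +918 days → 15 September 2026.

September 15, 2026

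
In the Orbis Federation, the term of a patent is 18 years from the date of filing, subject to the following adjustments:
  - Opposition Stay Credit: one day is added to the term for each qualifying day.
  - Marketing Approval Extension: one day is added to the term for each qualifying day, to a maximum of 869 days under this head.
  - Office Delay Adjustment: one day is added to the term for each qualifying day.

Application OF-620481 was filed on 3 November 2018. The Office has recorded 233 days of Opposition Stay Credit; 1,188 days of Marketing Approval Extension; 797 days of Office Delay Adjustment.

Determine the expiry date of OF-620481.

January 15, 2042

Base term: filing date + 18 years → 3 November 2036.
Opposition Stay Credit: +233 days → 24 June 2037.
Marketing Approval Extension: 1188 days claimed exceeds the 869-day cap, so +869 days → 10 November 2039.
Office Delay Adjustment: +797 days → 15 January 2042.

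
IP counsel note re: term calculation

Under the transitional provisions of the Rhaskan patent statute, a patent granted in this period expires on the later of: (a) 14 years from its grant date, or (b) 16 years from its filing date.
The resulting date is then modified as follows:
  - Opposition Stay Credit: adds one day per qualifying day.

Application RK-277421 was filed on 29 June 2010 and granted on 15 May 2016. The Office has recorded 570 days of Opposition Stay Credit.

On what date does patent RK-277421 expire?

December 6, 2031

(a) grant + 14 years → 15 May 2030.
(b) filing + 16 years → 29 June 2026.
Later of the two: 15 May 2030.
Opposition Stay Credit: +570 days → 6 December 2031.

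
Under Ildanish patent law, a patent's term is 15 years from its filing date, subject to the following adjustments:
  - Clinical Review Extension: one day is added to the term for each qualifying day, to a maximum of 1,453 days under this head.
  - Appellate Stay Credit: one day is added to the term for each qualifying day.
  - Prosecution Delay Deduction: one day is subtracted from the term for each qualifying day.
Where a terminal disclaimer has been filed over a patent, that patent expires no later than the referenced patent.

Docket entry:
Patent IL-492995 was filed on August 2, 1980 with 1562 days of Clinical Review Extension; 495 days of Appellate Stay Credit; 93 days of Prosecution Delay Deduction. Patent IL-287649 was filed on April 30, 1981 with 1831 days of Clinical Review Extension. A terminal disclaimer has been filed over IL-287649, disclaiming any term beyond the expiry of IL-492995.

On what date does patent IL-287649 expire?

Natural term of IL-287649:
  Base: filing + 15 years → 30 April 1996.
  Clinical Review Extension: 1831 days claimed exceeds the 1453-day cap, so +1453 days → 22 April 2000.
Expiry of referenced patent IL-492995:
  Base: filing + 15 years → 2 August 1995.
  Clinical Review Extension: 1562 days claimed exceeds the 1453-day cap, so +1453 days → 25 July 1999.
  Appellate Stay Credit: +495 days → 1 December 2000.
  Prosecution Delay Deduction: −93 days → 30 August 2000.
Terminal disclaimer: IL-287649 expires on the earlier of 22 April 2000 and 30 August 2000.

April 22, 2000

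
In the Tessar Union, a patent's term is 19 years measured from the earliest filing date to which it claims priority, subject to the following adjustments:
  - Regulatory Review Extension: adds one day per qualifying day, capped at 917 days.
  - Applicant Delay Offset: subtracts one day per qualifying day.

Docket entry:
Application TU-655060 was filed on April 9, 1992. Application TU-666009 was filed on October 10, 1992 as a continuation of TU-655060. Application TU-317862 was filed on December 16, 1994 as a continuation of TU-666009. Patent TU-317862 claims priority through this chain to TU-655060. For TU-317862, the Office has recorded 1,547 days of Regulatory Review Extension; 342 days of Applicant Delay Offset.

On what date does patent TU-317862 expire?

November 4, 2012

Earliest priority filing: 9 April 1992.
Base term: 9 April 1992 + 19 years → 9 April 2011.
Regulatory Review Extension: 1547 days claimed exceeds the 917-day cap, so +917 days → 12 October 2013.
Applicant Delay Offset: −342 days → 4 November 2012.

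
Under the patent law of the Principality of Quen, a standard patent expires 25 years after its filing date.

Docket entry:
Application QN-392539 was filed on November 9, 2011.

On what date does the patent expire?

Filing date + 25 years → 9 November 2036.

November 9, 2036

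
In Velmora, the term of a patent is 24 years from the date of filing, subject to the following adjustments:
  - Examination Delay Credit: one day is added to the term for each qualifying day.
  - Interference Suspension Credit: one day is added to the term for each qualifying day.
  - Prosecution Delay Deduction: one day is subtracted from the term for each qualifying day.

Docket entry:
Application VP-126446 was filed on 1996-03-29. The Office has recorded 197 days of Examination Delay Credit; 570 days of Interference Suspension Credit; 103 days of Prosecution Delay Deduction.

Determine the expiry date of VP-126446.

Base term: filing date + 24 years → 29 March 2020.
Examination Delay Credit: +197 days → 12 October 2020.
Interference Suspension Credit: +570 days → 5 May 2022.
Prosecution Delay Deduction: −103 days → 22 January 2022.

January 22, 2022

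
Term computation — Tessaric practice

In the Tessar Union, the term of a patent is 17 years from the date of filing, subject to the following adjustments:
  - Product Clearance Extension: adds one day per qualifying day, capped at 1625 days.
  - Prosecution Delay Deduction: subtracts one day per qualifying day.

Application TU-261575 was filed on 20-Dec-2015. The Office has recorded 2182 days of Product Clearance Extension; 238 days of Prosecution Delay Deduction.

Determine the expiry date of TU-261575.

Base term: filing date + 17 years → 20 December 2032.
Product Clearance Extension: 2182 days claimed exceeds the 1625-day cap, so +1625 days → 2 June 2037.
Prosecution Delay Deduction: −238 days → 7 October 2036.

2036-10-07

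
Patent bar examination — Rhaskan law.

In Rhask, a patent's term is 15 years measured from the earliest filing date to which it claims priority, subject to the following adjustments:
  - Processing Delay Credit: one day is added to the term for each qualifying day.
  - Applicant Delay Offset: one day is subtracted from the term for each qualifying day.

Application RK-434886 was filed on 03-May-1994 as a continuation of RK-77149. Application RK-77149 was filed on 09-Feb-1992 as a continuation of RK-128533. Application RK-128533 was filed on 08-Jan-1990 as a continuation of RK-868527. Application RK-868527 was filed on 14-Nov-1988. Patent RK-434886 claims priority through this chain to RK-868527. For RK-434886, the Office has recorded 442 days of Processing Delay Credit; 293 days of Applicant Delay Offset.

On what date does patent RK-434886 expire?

Earliest priority filing: 14 November 1988.
Base term: 14 November 1988 + 15 years → 14 November 2003.
Processing Delay Credit: +442 days → 29 January 2005.
Applicant Delay Offset: −293 days → 11 April 2004.

April 11, 2004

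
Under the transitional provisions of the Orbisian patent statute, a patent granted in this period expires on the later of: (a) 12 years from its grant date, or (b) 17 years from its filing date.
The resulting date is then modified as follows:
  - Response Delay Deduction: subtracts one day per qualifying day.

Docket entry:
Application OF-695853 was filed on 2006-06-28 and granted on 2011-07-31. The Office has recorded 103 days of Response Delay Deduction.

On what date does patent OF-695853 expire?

2023-04-19

(a) grant + 12 years → 31 July 2023.
(b) filing + 17 years → 28 June 2023.
Later of the two: 31 July 2023.
Response Delay Deduction: −103 days → 19 April 2023.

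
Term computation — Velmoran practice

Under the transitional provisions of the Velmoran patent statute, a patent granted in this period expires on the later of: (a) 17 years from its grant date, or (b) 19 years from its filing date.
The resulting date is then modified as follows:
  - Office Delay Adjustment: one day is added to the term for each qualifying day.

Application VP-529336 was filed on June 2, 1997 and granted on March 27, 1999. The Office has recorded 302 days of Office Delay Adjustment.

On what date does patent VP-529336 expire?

2017-03-31

(a) grant + 17 years → 27 March 2016.
(b) filing + 19 years → 2 June 2016.
Later of the two: 2 June 2016.
Office Delay Adjustment: +302 days → 31 March 2017.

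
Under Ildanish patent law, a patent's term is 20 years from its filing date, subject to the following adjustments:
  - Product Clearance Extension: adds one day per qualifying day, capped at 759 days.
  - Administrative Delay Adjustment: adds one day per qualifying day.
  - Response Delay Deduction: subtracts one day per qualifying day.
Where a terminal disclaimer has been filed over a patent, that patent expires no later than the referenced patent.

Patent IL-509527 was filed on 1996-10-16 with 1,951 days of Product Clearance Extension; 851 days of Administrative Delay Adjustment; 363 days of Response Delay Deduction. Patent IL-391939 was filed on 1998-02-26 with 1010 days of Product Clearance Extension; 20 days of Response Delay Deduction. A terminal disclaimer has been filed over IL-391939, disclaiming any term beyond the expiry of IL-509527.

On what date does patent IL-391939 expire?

2020-03-06

Natural term of IL-391939:
  Base: filing + 20 years → 26 February 2018.
  Product Clearance Extension: 1010 days claimed exceeds the 759-day cap, so +759 days → 26 March 2020.
  Response Delay Deduction: −20 days → 6 March 2020.
Expiry of referenced patent IL-509527:
  Base: filing + 20 years → 16 October 2016.
  Product Clearance Extension: 1951 days claimed exceeds the 759-day cap, so +759 days → 14 November 2018.
  Administrative Delay Adjustment: +851 days → 14 March 2021.
  Response Delay Deduction: −363 days → 16 March 2020.
Terminal disclaimer: IL-391939 expires on the earlier of 6 March 2020 and 16 March 2020.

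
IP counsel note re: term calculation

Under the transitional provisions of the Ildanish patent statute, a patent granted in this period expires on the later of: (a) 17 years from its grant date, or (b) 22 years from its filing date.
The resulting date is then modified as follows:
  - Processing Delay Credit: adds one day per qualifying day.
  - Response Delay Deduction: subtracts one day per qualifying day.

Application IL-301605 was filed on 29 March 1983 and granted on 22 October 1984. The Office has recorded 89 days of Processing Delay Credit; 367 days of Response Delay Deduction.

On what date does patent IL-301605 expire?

(a) grant + 17 years → 22 October 2001.
(b) filing + 22 years → 29 March 2005.
Later of the two: 29 March 2005.
Processing Delay Credit: +89 days → 26 June 2005.
Response Delay Deduction: −367 days → 24 June 2004.

June 24, 2004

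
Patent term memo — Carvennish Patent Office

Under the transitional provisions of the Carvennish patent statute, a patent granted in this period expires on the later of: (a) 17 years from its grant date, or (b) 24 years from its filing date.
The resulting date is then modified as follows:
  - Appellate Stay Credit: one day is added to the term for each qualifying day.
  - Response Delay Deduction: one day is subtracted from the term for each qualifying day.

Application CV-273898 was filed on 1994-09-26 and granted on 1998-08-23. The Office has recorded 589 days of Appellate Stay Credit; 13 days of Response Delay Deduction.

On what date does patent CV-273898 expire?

2020-04-24

(a) grant + 17 years → 23 August 2015.
(b) filing + 24 years → 26 September 2018.
Later of the two: 26 September 2018.
Appellate Stay Credit: +589 days → 7 May 2020.
Response Delay Deduction: −13 days → 24 April 2020.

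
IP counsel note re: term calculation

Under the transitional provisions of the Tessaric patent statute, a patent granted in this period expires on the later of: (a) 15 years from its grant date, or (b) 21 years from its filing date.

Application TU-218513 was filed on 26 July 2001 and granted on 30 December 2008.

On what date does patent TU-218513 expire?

2023-12-30

(a) grant + 15 years → 30 December 2023.
(b) filing + 21 years → 26 July 2022.
Later of the two: 30 December 2023.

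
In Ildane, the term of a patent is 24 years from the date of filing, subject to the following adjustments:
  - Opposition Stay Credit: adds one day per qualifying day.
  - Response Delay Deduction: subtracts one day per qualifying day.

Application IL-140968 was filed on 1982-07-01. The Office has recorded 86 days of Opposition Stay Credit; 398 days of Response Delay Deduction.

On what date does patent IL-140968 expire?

August 23, 2005

Base term: filing date + 24 years → 1 July 2006.
Opposition Stay Credit: +86 days → 25 September 2006.
Response Delay Deduction: −398 days → 23 August 2005.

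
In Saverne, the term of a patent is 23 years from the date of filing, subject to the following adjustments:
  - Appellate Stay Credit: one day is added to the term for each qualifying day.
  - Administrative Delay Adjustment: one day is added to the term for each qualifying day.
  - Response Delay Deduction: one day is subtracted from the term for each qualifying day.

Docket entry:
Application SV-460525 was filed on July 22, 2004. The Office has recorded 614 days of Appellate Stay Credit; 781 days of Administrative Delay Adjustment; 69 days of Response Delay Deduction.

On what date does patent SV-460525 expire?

2031-03-09

Base term: filing date + 23 years → 22 July 2027.
Appellate Stay Credit: +614 days → 27 March 2029.
Administrative Delay Adjustment: +781 days → 17 May 2031.
Response Delay Deduction: −69 days → 9 March 2031.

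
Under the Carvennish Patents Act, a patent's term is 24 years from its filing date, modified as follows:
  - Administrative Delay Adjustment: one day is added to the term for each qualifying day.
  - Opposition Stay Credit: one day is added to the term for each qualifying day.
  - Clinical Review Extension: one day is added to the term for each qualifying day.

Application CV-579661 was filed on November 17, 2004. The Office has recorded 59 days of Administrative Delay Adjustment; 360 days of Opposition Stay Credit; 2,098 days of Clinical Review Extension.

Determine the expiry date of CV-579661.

Base term: filing date + 24 years → 17 November 2028.
Administrative Delay Adjustment: +59 days → 15 January 2029.
Opposition Stay Credit: +360 days → 10 January 2030.
Clinical Review Extension: +2098 days → 9 October 2035.

October 9, 2035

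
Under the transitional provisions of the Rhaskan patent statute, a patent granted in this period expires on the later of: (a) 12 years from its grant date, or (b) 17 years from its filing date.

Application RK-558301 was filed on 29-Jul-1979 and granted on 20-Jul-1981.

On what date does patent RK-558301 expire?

(a) grant + 12 years → 20 July 1993.
(b) filing + 17 years → 29 July 1996.
Later of the two: 29 July 1996.

1996-07-29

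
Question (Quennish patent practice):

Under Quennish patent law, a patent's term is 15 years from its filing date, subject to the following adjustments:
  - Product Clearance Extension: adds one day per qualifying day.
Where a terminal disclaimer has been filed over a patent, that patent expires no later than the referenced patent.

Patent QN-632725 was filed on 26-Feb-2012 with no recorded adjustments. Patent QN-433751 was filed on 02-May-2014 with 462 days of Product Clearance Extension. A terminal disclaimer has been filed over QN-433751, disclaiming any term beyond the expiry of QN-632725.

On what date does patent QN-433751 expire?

2027-02-26

Natural term of QN-433751:
  Base: filing + 15 years → 2 May 2029.
  Product Clearance Extension: +462 days → 7 August 2030.
Expiry of referenced patent QN-632725:
  Base: filing + 15 years → 26 February 2027.
Terminal disclaimer: QN-433751 expires on the earlier of 7 August 2030 and 26 February 2027.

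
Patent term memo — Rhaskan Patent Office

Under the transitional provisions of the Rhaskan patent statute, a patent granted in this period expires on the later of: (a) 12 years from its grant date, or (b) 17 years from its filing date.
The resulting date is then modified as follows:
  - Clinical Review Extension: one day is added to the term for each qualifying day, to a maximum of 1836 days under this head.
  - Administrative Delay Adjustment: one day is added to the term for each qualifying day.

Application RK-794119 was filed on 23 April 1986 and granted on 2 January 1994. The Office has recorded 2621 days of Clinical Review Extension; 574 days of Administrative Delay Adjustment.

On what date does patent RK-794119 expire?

August 8, 2012

(a) grant + 12 years → 2 January 2006.
(b) filing + 17 years → 23 April 2003.
Later of the two: 2 January 2006.
Clinical Review Extension: 2621 days claimed exceeds the 1836-day cap, so +1836 days → 12 January 2011.
Administrative Delay Adjustment: +574 days → 8 August 2012.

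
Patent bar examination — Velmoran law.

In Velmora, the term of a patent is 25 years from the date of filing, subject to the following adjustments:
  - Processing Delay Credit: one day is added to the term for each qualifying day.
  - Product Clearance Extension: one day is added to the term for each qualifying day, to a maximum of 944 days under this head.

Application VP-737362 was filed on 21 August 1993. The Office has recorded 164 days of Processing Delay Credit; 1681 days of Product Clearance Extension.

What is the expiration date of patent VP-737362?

Base term: filing date + 25 years → 21 August 2018.
Processing Delay Credit: +164 days → 1 February 2019.
Product Clearance Extension: 1681 days claimed exceeds the 944-day cap, so +944 days → 2 September 2021.

2021-09-02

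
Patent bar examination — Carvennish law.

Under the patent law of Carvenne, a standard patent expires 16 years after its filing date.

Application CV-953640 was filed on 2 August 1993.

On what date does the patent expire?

Filing date + 16 years → 2 August 2009.

2009-08-02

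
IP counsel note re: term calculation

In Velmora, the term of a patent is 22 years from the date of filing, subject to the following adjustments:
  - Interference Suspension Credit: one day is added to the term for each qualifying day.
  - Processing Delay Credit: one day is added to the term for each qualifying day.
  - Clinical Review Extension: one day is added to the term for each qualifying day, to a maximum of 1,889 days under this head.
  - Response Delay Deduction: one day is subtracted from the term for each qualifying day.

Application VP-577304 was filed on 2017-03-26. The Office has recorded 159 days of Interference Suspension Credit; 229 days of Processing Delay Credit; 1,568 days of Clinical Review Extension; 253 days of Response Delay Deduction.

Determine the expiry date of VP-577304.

Base term: filing date + 22 years → 26 March 2039.
Interference Suspension Credit: +159 days → 1 September 2039.
Processing Delay Credit: +229 days → 17 April 2040.
Clinical Review Extension: 1568 days (within the 1889-day cap) → +1568 days → 2 August 2044.
Response Delay Deduction: −253 days → 23 November 2043.

2043-11-23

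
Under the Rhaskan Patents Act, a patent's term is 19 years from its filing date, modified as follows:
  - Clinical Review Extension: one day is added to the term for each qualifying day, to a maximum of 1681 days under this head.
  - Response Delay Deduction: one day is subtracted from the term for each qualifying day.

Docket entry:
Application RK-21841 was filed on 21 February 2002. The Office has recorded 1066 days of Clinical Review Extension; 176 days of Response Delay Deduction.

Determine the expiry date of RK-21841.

Base term: filing date + 19 years → 21 February 2021.
Clinical Review Extension: 1066 days (within the 1681-day cap) → +1066 days → 23 January 2024.
Response Delay Deduction: −176 days → 31 July 2023.

July 31, 2023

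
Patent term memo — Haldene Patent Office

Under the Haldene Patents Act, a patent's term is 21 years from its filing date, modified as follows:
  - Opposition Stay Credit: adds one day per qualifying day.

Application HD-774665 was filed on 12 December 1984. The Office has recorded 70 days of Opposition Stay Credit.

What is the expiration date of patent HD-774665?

Base term: filing date + 21 years → 12 December 2005.
Opposition Stay Credit: +70 days → 20 February 2006.

February 20, 2006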